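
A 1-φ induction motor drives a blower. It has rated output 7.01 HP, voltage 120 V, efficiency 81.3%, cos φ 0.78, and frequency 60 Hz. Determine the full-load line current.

P_out = 7.01 × 746 = 5229 W
P_in = P_out / η = 5229 / 0.813 = 6432 W
I = P_in / (V·cosφ) = 6432 / (120 × 0.78) = 68.7 A

68.7 A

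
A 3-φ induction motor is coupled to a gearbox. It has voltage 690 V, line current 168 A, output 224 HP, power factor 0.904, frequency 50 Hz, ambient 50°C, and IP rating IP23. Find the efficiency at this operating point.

P_out = 224 × 746 = 167104 W
P_in = √3·V_L·I_L·cosφ = 1.732 × 690 × 168 × 0.904 = 181499 W
η = P_out / P_in = 167104 / 181499 = 0.921 = 92.1%

92.1 %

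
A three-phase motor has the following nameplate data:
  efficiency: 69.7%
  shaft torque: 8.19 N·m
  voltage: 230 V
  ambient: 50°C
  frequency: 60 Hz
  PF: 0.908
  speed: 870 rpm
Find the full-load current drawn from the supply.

ω = 2π×870/60 = 91.11 rad/s; P_out = τω = 8.19 × 91.11 = 746 W
P_in = P_out / η = 746 / 0.697 = 1070 W
I_L = P_in / (√3·V_L·cosφ) = 1070 / (1.732 × 230 × 0.908) = 2.96 A

2.96 A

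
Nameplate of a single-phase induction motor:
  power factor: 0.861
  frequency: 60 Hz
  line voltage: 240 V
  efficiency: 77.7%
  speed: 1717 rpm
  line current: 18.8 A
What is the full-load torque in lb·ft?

P_in = V·I·cosφ = 240 × 18.8 × 0.861 = 3885 W
P_out = η·P_in = 0.777 × 3885 = 3019 W
n = 1717 rpm
ω = 2π×1717/60 = 179.8 rad/s
τ = P_out/ω = 3019/179.8 = 16.79 N·m
In lb·ft: 16.79/1.356 = 12.4 lb·ft

12.4 lb·ft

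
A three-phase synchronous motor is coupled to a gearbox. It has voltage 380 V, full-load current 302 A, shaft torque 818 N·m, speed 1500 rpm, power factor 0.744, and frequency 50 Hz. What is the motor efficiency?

86.9 %

ω = 2π × 1500/60 = 157.1 rad/s; P_out = τω = 818 × 157.1 = 128508 W
P_in = √3·V_L·I_L·cosφ = 1.732 × 380 × 302 × 0.744 = 147881 W
η = P_out / P_in = 128508 / 147881 = 0.869 = 86.9%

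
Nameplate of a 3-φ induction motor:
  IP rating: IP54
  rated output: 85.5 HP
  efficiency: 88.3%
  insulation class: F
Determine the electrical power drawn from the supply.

P_out = 85.5 × 746 = 63783 W
P_in = P_out/η = 63783/0.883 = 72234 W = 72.2 kW

72.2 kW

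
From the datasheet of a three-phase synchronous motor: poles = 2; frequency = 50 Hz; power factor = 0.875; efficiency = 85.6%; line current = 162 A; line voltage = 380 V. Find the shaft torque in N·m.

P_in = √3·V·I·cosφ = 1.732 × 380 × 162 × 0.875 = 93294 W
P_out = η·P_in = 0.856 × 93294 = 79860 W
n = n_s = 120×50/2 = 3000 rpm (synchronous)
ω = 2π×3000/60 = 314.2 rad/s
τ = P_out/ω = 79860/314.2 = 254 N·m

254 N·m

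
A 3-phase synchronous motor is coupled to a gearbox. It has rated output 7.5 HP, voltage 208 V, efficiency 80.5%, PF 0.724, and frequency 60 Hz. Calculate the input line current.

26.6 A

P_out = 7.5 × 746 = 5595 W
P_in = P_out / η = 5595 / 0.805 = 6950 W
I_L = P_in / (√3·V_L·cosφ) = 6950 / (1.732 × 208 × 0.724) = 26.6 A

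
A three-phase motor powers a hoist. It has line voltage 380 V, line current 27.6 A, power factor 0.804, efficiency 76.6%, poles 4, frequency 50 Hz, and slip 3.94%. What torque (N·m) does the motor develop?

P_in = √3·V·I·cosφ = 1.732 × 380 × 27.6 × 0.804 = 14605 W
P_out = η·P_in = 0.766 × 14605 = 11187 W
n_s = 120×50/4 = 1500 rpm; n = 1500×(1−0.0394) = 1441 rpm
ω = 2π×1441/60 = 150.9 rad/s
τ = P_out/ω = 11187/150.9 = 74.1 N·m

74.1 N·m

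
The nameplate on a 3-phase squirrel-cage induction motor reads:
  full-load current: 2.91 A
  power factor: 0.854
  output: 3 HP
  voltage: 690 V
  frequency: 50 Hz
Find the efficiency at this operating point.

75.4 %

P_out = 3 × 746 = 2238 W
P_in = √3·V_L·I_L·cosφ = 1.732 × 690 × 2.91 × 0.854 = 2970 W
η = P_out / P_in = 2238 / 2970 = 0.754 = 75.4%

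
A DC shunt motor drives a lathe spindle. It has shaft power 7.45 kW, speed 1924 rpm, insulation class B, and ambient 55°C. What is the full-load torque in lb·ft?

ω = 2π × 1924/60 = 201.5 rad/s
τ = P/ω = 7450/201.5 = 36.97 N·m
In lb·ft: 36.97/1.356 = 27.3 lb·ft

27.3 lb·ft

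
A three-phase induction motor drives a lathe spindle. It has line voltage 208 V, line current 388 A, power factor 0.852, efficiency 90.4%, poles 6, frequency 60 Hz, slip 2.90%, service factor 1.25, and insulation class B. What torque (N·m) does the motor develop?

P_in = √3·V·I·cosφ = 1.732 × 208 × 388 × 0.852 = 119092 W
P_out = η·P_in = 0.904 × 119092 = 107659 W
n_s = 120×60/6 = 1200 rpm; n = 1200×(1−0.029) = 1165 rpm
ω = 2π×1165/60 = 122 rad/s
τ = P_out/ω = 107659/122 = 882 N·m

882 N·m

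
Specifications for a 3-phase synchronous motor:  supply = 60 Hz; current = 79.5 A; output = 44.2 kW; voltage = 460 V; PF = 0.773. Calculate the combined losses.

4.76 kW

P_in = √3·V·I·cosφ = 1.732×460×79.5×0.773 = 48961 W
P_out = 44200 W
Losses = P_in − P_out = 48961 − 44200 = 4761 W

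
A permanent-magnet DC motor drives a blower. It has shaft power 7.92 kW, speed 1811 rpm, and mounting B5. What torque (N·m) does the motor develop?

41.8 N·m

ω = 2π × 1811/60 = 189.6 rad/s
τ = P/ω = 7920/189.6 = 41.8 N·m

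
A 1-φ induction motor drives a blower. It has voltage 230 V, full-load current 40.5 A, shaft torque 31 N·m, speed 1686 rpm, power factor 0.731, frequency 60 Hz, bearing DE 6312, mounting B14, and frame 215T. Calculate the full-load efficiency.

80.4 %

ω = 2π × 1686/60 = 176.6 rad/s; P_out = τω = 31 × 176.6 = 5475 W
P_in = V·I·cosφ = 230 × 40.5 × 0.731 = 6809 W
η = P_out / P_in = 5475 / 6809 = 0.804 = 80.4%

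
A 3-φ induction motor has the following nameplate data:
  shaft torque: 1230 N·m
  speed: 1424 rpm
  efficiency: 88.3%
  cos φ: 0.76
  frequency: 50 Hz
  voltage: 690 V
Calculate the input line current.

ω = 2π×1424/60 = 149.1 rad/s; P_out = τω = 1230 × 149.1 = 183393 W
P_in = P_out / η = 183393 / 0.883 = 207693 W
I_L = P_in / (√3·V_L·cosφ) = 207693 / (1.732 × 690 × 0.76) = 229 A

229 A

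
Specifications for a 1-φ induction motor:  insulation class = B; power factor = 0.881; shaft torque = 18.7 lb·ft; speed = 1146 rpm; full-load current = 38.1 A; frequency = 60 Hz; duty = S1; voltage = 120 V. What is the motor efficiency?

75.5 %

τ = 18.7 lb·ft × 1.356 = 25.36 N·m
ω = 2π × 1146/60 = 120 rad/s; P_out = τω = 25.36 × 120 = 3043 W
P_in = V·I·cosφ = 120 × 38.1 × 0.881 = 4028 W
η = P_out / P_in = 3043 / 4028 = 0.755 = 75.5%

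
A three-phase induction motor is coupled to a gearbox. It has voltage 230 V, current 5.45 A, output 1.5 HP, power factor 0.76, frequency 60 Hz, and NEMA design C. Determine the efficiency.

67.8 %

P_out = 1.5 × 746 = 1119 W
P_in = √3·V_L·I_L·cosφ = 1.732 × 230 × 5.45 × 0.76 = 1650 W
η = P_out / P_in = 1119 / 1650 = 0.678 = 67.8%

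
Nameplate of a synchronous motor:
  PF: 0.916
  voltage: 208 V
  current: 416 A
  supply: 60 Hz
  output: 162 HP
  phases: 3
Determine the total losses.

16.4 kW

P_in = √3·V·I·cosφ = 1.732×208×416×0.916 = 137278 W
P_out = 162×746 = 120852 W
Losses = P_in − P_out = 137278 − 120852 = 16426 W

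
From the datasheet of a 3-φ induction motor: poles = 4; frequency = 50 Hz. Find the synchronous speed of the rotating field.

n_s = 120f/p = 120×50/4 = 1500 rpm

1500 rpm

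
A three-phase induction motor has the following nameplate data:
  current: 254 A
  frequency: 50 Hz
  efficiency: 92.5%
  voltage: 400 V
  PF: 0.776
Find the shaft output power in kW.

126 kW

P_in = √3·V·I·cosφ = 1.732 × 400 × 254 × 0.776 = 136554 W
P_out = η·P_in = 0.925 × 136554 = 126312 W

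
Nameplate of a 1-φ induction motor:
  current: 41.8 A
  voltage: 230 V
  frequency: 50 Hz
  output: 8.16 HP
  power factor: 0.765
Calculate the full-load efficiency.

82.8 %

P_out = 8.16 × 746 = 6087 W
P_in = V·I·cosφ = 230 × 41.8 × 0.765 = 7355 W
η = P_out / P_in = 6087 / 7355 = 0.828 = 82.8%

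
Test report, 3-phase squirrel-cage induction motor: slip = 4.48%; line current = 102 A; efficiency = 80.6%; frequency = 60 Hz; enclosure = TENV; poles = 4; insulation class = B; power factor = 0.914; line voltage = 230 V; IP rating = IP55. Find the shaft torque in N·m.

166 N·m

P_in = √3·V·I·cosφ = 1.732 × 230 × 102 × 0.914 = 37138 W
P_out = η·P_in = 0.806 × 37138 = 29933 W
n_s = 120×60/4 = 1800 rpm; n = 1800×(1−0.0448) = 1719 rpm
ω = 2π×1719/60 = 180 rad/s
τ = P_out/ω = 29933/180 = 166 N·m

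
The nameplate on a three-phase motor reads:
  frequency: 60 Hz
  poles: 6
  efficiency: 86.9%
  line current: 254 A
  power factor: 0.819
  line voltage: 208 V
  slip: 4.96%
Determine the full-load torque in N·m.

P_in = √3·V·I·cosφ = 1.732 × 208 × 254 × 0.819 = 74943 W
P_out = η·P_in = 0.869 × 74943 = 65125 W
n_s = 120×60/6 = 1200 rpm; n = 1200×(1−0.0496) = 1140 rpm
ω = 2π×1140/60 = 119.4 rad/s
τ = P_out/ω = 65125/119.4 = 545 N·m

545 N·m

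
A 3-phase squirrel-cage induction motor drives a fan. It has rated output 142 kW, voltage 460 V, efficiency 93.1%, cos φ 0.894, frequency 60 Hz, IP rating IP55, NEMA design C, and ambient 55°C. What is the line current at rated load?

214 A

P_out = 142 kW = 142000 W
P_in = P_out / η = 142000 / 0.931 = 152524 W
I_L = P_in / (√3·V_L·cosφ) = 152524 / (1.732 × 460 × 0.894) = 214 A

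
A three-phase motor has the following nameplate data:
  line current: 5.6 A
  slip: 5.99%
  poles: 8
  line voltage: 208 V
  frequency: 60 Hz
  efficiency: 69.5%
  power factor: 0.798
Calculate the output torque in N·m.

P_in = √3·V·I·cosφ = 1.732 × 208 × 5.6 × 0.798 = 1610 W
P_out = η·P_in = 0.695 × 1610 = 1119 W
n_s = 120×60/8 = 900 rpm; n = 900×(1−0.0599) = 846 rpm
ω = 2π×846/60 = 88.59 rad/s
τ = P_out/ω = 1119/88.59 = 12.6 N·m

12.6 N·m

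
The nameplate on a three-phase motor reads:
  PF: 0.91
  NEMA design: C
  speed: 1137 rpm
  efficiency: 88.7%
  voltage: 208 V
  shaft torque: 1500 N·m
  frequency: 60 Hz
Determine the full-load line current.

614 A

ω = 2π×1137/60 = 119.1 rad/s; P_out = τω = 1500 × 119.1 = 178650 W
P_in = P_out / η = 178650 / 0.887 = 201409 W
I_L = P_in / (√3·V_L·cosφ) = 201409 / (1.732 × 208 × 0.91) = 614 A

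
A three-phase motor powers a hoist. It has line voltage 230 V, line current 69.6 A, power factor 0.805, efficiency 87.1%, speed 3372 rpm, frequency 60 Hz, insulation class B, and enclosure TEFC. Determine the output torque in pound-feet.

P_in = √3·V·I·cosφ = 1.732 × 230 × 69.6 × 0.805 = 22319 W
P_out = η·P_in = 0.871 × 22319 = 19440 W
n = 3372 rpm
ω = 2π×3372/60 = 353.1 rad/s
τ = P_out/ω = 19440/353.1 = 55.06 N·m
In lb·ft: 55.06/1.356 = 40.6 lb·ft

40.6 lb·ft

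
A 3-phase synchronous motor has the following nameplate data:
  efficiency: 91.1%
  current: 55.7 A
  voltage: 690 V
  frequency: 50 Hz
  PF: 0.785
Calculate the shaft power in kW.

47.6 kW

P_in = √3·V·I·cosφ = 1.732 × 690 × 55.7 × 0.785 = 52254 W
P_out = η·P_in = 0.911 × 52254 = 47603 W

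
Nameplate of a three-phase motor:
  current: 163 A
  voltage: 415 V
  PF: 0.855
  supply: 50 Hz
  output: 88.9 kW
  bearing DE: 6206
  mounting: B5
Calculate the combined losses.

11300 W

P_in = √3·V·I·cosφ = 1.732×415×163×0.855 = 100173 W
P_out = 88900 W
Losses = P_in − P_out = 100173 − 88900 = 11273 W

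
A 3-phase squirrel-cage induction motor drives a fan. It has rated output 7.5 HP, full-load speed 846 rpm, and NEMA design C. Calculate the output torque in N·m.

63.2 N·m

P_out = 7.5 × 746 = 5595 W
ω = 2π × 846/60 = 88.59 rad/s
τ = P_out/ω = 5595/88.59 = 63.2 N·m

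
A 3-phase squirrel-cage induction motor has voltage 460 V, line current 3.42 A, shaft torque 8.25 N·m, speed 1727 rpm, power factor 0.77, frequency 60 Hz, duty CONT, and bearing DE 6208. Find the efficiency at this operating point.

71.1 %

ω = 2π × 1727/60 = 180.9 rad/s; P_out = τω = 8.25 × 180.9 = 1492 W
P_in = √3·V_L·I_L·cosφ = 1.732 × 460 × 3.42 × 0.77 = 2098 W
η = P_out / P_in = 1492 / 2098 = 0.711 = 71.1%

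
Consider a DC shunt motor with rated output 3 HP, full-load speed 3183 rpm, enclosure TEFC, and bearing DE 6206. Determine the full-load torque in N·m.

P_out = 3 × 746 = 2238 W
ω = 2π × 3183/60 = 333.3 rad/s
τ = P_out/ω = 2238/333.3 = 6.71 N·m

6.71 N·m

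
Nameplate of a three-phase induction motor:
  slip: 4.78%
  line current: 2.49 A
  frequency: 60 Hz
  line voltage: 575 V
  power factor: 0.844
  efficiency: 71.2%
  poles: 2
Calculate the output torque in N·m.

4.15 N·m

P_in = √3·V·I·cosφ = 1.732 × 575 × 2.49 × 0.844 = 2093 W
P_out = η·P_in = 0.712 × 2093 = 1490 W
n_s = 120×60/2 = 3600 rpm; n = 3600×(1−0.0478) = 3428 rpm
ω = 2π×3428/60 = 359 rad/s
τ = P_out/ω = 1490/359 = 4.15 N·m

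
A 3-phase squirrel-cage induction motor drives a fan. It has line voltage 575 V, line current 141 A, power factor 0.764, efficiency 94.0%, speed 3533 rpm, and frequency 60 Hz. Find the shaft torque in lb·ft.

P_in = √3·V·I·cosφ = 1.732 × 575 × 141 × 0.764 = 107282 W
P_out = η·P_in = 0.94 × 107282 = 100845 W
n = 3533 rpm
ω = 2π×3533/60 = 370 rad/s
τ = P_out/ω = 100845/370 = 272.6 N·m
In lb·ft: 272.6/1.356 = 201 lb·ft

201 lb·ft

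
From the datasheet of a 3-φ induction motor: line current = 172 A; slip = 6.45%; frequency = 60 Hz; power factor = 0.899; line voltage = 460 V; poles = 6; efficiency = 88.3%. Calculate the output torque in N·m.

925 N·m

P_in = √3·V·I·cosφ = 1.732 × 460 × 172 × 0.899 = 123195 W
P_out = η·P_in = 0.883 × 123195 = 108781 W
n_s = 120×60/6 = 1200 rpm; n = 1200×(1−0.0645) = 1123 rpm
ω = 2π×1123/60 = 117.6 rad/s
τ = P_out/ω = 108781/117.6 = 925 N·m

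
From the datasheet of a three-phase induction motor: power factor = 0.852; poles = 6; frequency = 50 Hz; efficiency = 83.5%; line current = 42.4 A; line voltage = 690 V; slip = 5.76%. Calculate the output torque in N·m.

365 N·m

P_in = √3·V·I·cosφ = 1.732 × 690 × 42.4 × 0.852 = 43172 W
P_out = η·P_in = 0.835 × 43172 = 36049 W
n_s = 120×50/6 = 1000 rpm; n = 1000×(1−0.0576) = 942 rpm
ω = 2π×942/60 = 98.65 rad/s
τ = P_out/ω = 36049/98.65 = 365 N·m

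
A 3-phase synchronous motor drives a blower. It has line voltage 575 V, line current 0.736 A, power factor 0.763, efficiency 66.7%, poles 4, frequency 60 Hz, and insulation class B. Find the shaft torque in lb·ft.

1.46 lb·ft

P_in = √3·V·I·cosφ = 1.732 × 575 × 0.736 × 0.763 = 559 W
P_out = η·P_in = 0.667 × 559 = 373 W
n = n_s = 120×60/4 = 1800 rpm (synchronous)
ω = 2π×1800/60 = 188.5 rad/s
τ = P_out/ω = 373/188.5 = 1.979 N·m
In lb·ft: 1.979/1.356 = 1.46 lb·ft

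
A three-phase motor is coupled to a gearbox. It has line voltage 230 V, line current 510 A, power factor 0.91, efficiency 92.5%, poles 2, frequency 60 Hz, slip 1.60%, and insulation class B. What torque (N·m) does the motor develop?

P_in = √3·V·I·cosφ = 1.732 × 230 × 510 × 0.91 = 184879 W
P_out = η·P_in = 0.925 × 184879 = 171013 W
n_s = 120×60/2 = 3600 rpm; n = 3600×(1−0.016) = 3542 rpm
ω = 2π×3542/60 = 370.9 rad/s
τ = P_out/ω = 171013/370.9 = 461 N·m

461 N·m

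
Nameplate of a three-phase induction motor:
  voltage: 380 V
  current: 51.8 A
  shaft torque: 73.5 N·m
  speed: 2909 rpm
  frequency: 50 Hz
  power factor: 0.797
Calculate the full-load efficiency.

82.4 %

ω = 2π × 2909/60 = 304.6 rad/s; P_out = τω = 73.5 × 304.6 = 22388 W
P_in = √3·V_L·I_L·cosφ = 1.732 × 380 × 51.8 × 0.797 = 27172 W
η = P_out / P_in = 22388 / 27172 = 0.824 = 82.4%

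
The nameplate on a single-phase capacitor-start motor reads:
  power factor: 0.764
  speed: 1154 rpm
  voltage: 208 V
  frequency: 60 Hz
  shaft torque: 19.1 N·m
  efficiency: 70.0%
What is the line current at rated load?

ω = 2π×1154/60 = 120.8 rad/s; P_out = τω = 19.1 × 120.8 = 2307 W
P_in = P_out / η = 2307 / 0.700 = 3296 W
I = P_in / (V·cosφ) = 3296 / (208 × 0.764) = 20.7 A

20.7 A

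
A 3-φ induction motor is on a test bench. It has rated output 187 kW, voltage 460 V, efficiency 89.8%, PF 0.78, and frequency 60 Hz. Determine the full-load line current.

P_out = 187 kW = 187000 W
P_in = P_out / η = 187000 / 0.898 = 208241 W
I_L = P_in / (√3·V_L·cosφ) = 208241 / (1.732 × 460 × 0.78) = 335 A

335 A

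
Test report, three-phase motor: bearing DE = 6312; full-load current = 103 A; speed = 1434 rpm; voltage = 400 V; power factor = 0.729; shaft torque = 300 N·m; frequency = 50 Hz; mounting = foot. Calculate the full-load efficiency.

86.6 %

ω = 2π × 1434/60 = 150.2 rad/s; P_out = τω = 300 × 150.2 = 45060 W
P_in = √3·V_L·I_L·cosφ = 1.732 × 400 × 103 × 0.729 = 52020 W
η = P_out / P_in = 45060 / 52020 = 0.866 = 86.6%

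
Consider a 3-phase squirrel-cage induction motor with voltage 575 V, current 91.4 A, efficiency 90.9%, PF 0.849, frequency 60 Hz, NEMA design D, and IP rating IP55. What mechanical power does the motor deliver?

P_in = √3·V·I·cosφ = 1.732 × 575 × 91.4 × 0.849 = 77280 W
P_out = η·P_in = 0.909 × 77280 = 70248 W

70.2 kW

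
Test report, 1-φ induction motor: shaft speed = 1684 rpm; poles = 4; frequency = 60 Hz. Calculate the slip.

6.44 %

n_s = 120f/p = 120×60/4 = 1800 rpm
s = (n_s − n)/n_s = (1800 − 1684)/1800 = 0.0644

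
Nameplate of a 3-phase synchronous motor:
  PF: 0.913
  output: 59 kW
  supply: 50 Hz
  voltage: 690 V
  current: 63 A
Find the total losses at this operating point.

P_in = √3·V·I·cosφ = 1.732×690×63×0.913 = 68740 W
P_out = 59000 W
Losses = P_in − P_out = 68740 − 59000 = 9740 W

9740 W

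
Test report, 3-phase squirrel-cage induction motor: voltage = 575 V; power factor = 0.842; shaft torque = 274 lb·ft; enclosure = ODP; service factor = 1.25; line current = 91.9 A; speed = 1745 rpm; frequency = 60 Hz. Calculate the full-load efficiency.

τ = 274 lb·ft × 1.356 = 371.5 N·m
ω = 2π × 1745/60 = 182.7 rad/s; P_out = τω = 371.5 × 182.7 = 67873 W
P_in = √3·V_L·I_L·cosφ = 1.732 × 575 × 91.9 × 0.842 = 77063 W
η = P_out / P_in = 67873 / 77063 = 0.881 = 88.1%

88.1 %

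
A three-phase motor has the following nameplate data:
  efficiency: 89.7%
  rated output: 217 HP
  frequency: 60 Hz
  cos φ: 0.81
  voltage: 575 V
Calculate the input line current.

P_out = 217 × 746 = 161882 W
P_in = P_out / η = 161882 / 0.897 = 180470 W
I_L = P_in / (√3·V_L·cosφ) = 180470 / (1.732 × 575 × 0.81) = 224 A

224 A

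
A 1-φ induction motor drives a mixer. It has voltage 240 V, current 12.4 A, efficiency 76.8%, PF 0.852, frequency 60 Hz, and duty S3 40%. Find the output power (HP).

2.61 HP

P_in = V·I·cosφ = 240 × 12.4 × 0.852 = 2536 W
P_out = η·P_in = 0.768 × 2536 = 1948 W
= 1948/746 = 2.61 HP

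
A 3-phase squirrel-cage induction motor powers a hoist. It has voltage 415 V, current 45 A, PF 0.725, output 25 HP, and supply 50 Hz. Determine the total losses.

4.8 kW

P_in = √3·V·I·cosφ = 1.732×415×45×0.725 = 23450 W
P_out = 25×746 = 18650 W
Losses = P_in − P_out = 23450 − 18650 = 4800 W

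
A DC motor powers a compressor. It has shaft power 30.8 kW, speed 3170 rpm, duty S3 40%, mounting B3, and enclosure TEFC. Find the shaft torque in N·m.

ω = 2π × 3170/60 = 332 rad/s
τ = P/ω = 30800/332 = 92.8 N·m

92.8 N·m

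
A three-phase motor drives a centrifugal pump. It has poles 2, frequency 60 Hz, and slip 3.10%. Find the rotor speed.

3488 rpm

n_s = 120f/p = 120×60/2 = 3600 rpm
n = n_s(1 − s) = 3600 × (1 − 0.031) = 3488 rpm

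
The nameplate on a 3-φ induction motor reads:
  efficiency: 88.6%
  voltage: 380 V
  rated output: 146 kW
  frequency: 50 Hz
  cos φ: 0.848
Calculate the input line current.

P_out = 146 kW = 146000 W
P_in = P_out / η = 146000 / 0.886 = 164786 W
I_L = P_in / (√3·V_L·cosφ) = 164786 / (1.732 × 380 × 0.848) = 295 A

295 A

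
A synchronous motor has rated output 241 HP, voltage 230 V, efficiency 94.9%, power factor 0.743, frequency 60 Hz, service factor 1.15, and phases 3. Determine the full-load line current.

P_out = 241 × 746 = 179786 W
P_in = P_out / η = 179786 / 0.949 = 189448 W
I_L = P_in / (√3·V_L·cosφ) = 189448 / (1.732 × 230 × 0.743) = 640 A

640 A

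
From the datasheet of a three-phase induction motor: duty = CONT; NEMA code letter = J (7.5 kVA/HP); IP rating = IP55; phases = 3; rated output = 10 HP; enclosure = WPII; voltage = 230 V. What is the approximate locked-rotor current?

S_LR = 7.5 × 10 = 75 kVA
I_LR = S_LR/(√3·V_L) = 75000/(1.732×230) = 188 A

188 A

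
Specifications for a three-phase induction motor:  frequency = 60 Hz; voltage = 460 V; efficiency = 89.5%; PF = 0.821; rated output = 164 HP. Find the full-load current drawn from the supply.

P_out = 164 × 746 = 122344 W
P_in = P_out / η = 122344 / 0.895 = 136697 W
I_L = P_in / (√3·V_L·cosφ) = 136697 / (1.732 × 460 × 0.821) = 209 A

209 A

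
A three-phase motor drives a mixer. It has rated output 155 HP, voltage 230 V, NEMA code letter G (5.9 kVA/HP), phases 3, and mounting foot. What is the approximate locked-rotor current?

S_LR = 5.9 × 155 = 914.5 kVA
I_LR = S_LR/(√3·V_L) = 914500/(1.732×230) = 2300 A

2300 A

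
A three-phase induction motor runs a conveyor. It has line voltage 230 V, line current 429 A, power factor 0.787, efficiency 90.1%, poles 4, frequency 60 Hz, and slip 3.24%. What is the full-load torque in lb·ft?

P_in = √3·V·I·cosφ = 1.732 × 230 × 429 × 0.787 = 134495 W
P_out = η·P_in = 0.901 × 134495 = 121180 W
n_s = 120×60/4 = 1800 rpm; n = 1800×(1−0.0324) = 1742 rpm
ω = 2π×1742/60 = 182.4 rad/s
τ = P_out/ω = 121180/182.4 = 664.4 N·m
In lb·ft: 664.4/1.356 = 490 lb·ft

490 lb·ft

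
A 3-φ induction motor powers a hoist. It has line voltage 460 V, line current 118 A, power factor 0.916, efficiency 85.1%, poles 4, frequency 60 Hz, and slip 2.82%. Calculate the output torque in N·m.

400 N·m

P_in = √3·V·I·cosφ = 1.732 × 460 × 118 × 0.916 = 86116 W
P_out = η·P_in = 0.851 × 86116 = 73285 W
n_s = 120×60/4 = 1800 rpm; n = 1800×(1−0.0282) = 1749 rpm
ω = 2π×1749/60 = 183.2 rad/s
τ = P_out/ω = 73285/183.2 = 400 N·m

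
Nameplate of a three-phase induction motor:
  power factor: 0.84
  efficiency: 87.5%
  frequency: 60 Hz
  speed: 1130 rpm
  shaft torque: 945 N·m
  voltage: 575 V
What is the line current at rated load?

153 A

ω = 2π×1130/60 = 118.3 rad/s; P_out = τω = 945 × 118.3 = 111794 W
P_in = P_out / η = 111794 / 0.875 = 127765 W
I_L = P_in / (√3·V_L·cosφ) = 127765 / (1.732 × 575 × 0.84) = 153 A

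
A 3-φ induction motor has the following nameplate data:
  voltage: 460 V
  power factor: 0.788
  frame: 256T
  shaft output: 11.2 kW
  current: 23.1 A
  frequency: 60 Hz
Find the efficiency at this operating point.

P_out = 11.2 kW = 11200 W
P_in = √3·V_L·I_L·cosφ = 1.732 × 460 × 23.1 × 0.788 = 14503 W
η = P_out / P_in = 11200 / 14503 = 0.772 = 77.2%

77.2 %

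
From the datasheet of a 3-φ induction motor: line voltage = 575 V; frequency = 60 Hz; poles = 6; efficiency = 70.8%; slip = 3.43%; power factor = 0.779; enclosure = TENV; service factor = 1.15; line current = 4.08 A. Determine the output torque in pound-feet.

P_in = √3·V·I·cosφ = 1.732 × 575 × 4.08 × 0.779 = 3165 W
P_out = η·P_in = 0.708 × 3165 = 2241 W
n_s = 120×60/6 = 1200 rpm; n = 1200×(1−0.0343) = 1159 rpm
ω = 2π×1159/60 = 121.4 rad/s
τ = P_out/ω = 2241/121.4 = 18.46 N·m
In lb·ft: 18.46/1.356 = 13.6 lb·ft

13.6 lb·ft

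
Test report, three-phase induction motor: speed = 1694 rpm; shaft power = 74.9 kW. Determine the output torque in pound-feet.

311 lb·ft

ω = 2π × 1694/60 = 177.4 rad/s
τ = P/ω = 74900/177.4 = 422.2 N·m
In lb·ft: 422.2/1.356 = 311 lb·ft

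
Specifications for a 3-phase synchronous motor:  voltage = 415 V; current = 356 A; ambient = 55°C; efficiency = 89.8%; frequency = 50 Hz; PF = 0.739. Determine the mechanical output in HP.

228 HP

P_in = √3·V·I·cosφ = 1.732 × 415 × 356 × 0.739 = 189100 W
P_out = η·P_in = 0.898 × 189100 = 169812 W
= 169812/746 = 228 HP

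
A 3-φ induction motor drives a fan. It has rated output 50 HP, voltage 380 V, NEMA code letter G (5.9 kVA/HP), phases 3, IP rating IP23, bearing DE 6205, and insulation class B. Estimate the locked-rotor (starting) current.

448 A

S_LR = 5.9 × 50 = 295 kVA
I_LR = S_LR/(√3·V_L) = 295000/(1.732×380) = 448 A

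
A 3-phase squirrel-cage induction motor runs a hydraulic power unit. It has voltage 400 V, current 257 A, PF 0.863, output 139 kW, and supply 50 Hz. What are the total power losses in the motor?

14700 W

P_in = √3·V·I·cosφ = 1.732×400×257×0.863 = 153657 W
P_out = 139000 W
Losses = P_in − P_out = 153657 − 139000 = 14657 W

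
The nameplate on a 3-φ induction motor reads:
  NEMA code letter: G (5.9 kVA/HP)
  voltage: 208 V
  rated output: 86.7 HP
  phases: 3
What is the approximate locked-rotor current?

1420 A

S_LR = 5.9 × 86.7 = 511.53 kVA
I_LR = S_LR/(√3·V_L) = 511530/(1.732×208) = 1420 A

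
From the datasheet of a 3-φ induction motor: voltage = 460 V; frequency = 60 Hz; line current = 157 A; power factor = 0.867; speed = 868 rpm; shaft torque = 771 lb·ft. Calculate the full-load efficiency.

87.6 %

τ = 771 lb·ft × 1.356 = 1045 N·m
ω = 2π × 868/60 = 90.9 rad/s; P_out = τω = 1045 × 90.9 = 94991 W
P_in = √3·V_L·I_L·cosφ = 1.732 × 460 × 157 × 0.867 = 108449 W
η = P_out / P_in = 94991 / 108449 = 0.876 = 87.6%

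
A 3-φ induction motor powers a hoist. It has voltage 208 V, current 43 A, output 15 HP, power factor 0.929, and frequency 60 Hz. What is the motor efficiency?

77.8 %

P_out = 15 × 746 = 11190 W
P_in = √3·V_L·I_L·cosφ = 1.732 × 208 × 43 × 0.929 = 14391 W
η = P_out / P_in = 11190 / 14391 = 0.778 = 77.8%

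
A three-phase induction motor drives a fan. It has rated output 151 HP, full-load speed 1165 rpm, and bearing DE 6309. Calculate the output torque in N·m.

P_out = 151 × 746 = 112646 W
ω = 2π × 1165/60 = 122 rad/s
τ = P_out/ω = 112646/122 = 923 N·m

923 N·m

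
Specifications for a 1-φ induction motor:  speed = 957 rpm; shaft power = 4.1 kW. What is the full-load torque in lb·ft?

30.2 lb·ft

ω = 2π × 957/60 = 100.2 rad/s
τ = P/ω = 4100/100.2 = 40.92 N·m
In lb·ft: 40.92/1.356 = 30.2 lb·ft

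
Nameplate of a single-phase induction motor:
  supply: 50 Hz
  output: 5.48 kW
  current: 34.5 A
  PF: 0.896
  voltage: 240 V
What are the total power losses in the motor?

1.94 kW

P_in = V·I·cosφ = 240×34.5×0.896 = 7419 W
P_out = 5480 W
Losses = P_in − P_out = 7419 − 5480 = 1939 W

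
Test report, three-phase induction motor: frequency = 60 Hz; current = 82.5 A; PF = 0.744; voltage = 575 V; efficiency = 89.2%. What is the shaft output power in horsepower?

73.1 HP

P_in = √3·V·I·cosφ = 1.732 × 575 × 82.5 × 0.744 = 61128 W
P_out = η·P_in = 0.892 × 61128 = 54526 W
= 54526/746 = 73.1 HP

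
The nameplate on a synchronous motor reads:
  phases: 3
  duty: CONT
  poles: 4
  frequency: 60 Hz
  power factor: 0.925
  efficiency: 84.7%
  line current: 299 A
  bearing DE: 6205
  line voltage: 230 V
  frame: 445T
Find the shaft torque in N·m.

495 N·m

P_in = √3·V·I·cosφ = 1.732 × 230 × 299 × 0.925 = 110176 W
P_out = η·P_in = 0.847 × 110176 = 93319 W
n = n_s = 120×60/4 = 1800 rpm (synchronous)
ω = 2π×1800/60 = 188.5 rad/s
τ = P_out/ω = 93319/188.5 = 495 N·m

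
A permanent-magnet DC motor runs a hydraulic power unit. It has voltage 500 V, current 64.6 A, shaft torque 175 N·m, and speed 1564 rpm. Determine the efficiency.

ω = 2π × 1564/60 = 163.8 rad/s; P_out = τω = 175 × 163.8 = 28665 W
P_in = V·I = 500 × 64.6 = 32300 W
η = P_out / P_in = 28665 / 32300 = 0.887 = 88.7%

88.7 %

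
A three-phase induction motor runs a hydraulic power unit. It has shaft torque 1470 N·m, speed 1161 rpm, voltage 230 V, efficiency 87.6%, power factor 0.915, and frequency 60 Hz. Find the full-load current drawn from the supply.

ω = 2π×1161/60 = 121.6 rad/s; P_out = τω = 1470 × 121.6 = 178752 W
P_in = P_out / η = 178752 / 0.876 = 204055 W
I_L = P_in / (√3·V_L·cosφ) = 204055 / (1.732 × 230 × 0.915) = 560 A

560 A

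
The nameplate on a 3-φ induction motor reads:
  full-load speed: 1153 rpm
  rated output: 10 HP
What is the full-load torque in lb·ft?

45.6 lb·ft

P_out = 10 × 746 = 7460 W
ω = 2π × 1153/60 = 120.7 rad/s
τ = P_out/ω = 7460/120.7 = 61.81 N·m
In lb·ft: 61.81/1.356 = 45.6 lb·ft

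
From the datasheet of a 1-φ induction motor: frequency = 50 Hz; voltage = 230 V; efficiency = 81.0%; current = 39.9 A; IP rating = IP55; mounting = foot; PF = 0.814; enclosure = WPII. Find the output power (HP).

P_in = V·I·cosφ = 230 × 39.9 × 0.814 = 7470 W
P_out = η·P_in = 0.81 × 7470 = 6051 W
= 6051/746 = 8.11 HP

8.11 HP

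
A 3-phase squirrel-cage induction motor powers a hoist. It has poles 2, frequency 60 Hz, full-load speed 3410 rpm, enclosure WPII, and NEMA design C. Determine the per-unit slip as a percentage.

5.28 %

n_s = 120f/p = 120×60/2 = 3600 rpm
s = (n_s − n)/n_s = (3600 − 3410)/3600 = 0.0528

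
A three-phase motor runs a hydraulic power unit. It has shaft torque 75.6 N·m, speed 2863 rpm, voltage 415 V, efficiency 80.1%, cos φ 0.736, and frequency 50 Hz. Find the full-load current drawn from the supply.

53.5 A

ω = 2π×2863/60 = 299.8 rad/s; P_out = τω = 75.6 × 299.8 = 22665 W
P_in = P_out / η = 22665 / 0.801 = 28296 W
I_L = P_in / (√3·V_L·cosφ) = 28296 / (1.732 × 415 × 0.736) = 53.5 A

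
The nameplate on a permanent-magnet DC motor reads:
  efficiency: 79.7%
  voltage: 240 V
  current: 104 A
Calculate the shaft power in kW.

P_in = V·I = 240 × 104 = 24960 W
P_out = η·P_in = 0.797 × 24960 = 19893 W

19.9 kW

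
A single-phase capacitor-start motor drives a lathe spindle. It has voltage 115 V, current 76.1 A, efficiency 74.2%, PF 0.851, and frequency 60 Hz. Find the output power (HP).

P_in = V·I·cosφ = 115 × 76.1 × 0.851 = 7448 W
P_out = η·P_in = 0.742 × 7448 = 5526 W
= 5526/746 = 7.41 HP

7.41 HP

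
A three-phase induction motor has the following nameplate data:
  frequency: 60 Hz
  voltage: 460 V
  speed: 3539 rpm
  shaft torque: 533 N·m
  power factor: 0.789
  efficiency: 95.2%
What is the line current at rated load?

ω = 2π×3539/60 = 370.6 rad/s; P_out = τω = 533 × 370.6 = 197530 W
P_in = P_out / η = 197530 / 0.952 = 207489 W
I_L = P_in / (√3·V_L·cosφ) = 207489 / (1.732 × 460 × 0.789) = 330 A

330 A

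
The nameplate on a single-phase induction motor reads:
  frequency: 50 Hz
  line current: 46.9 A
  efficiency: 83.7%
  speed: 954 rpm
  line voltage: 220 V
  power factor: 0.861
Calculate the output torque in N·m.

74.4 N·m

P_in = V·I·cosφ = 220 × 46.9 × 0.861 = 8884 W
P_out = η·P_in = 0.837 × 8884 = 7436 W
n = 954 rpm
ω = 2π×954/60 = 99.9 rad/s
τ = P_out/ω = 7436/99.9 = 74.4 N·m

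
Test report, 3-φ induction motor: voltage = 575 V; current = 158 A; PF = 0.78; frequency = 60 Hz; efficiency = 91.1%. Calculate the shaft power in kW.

P_in = √3·V·I·cosφ = 1.732 × 575 × 158 × 0.78 = 122735 W
P_out = η·P_in = 0.911 × 122735 = 111812 W

112 kW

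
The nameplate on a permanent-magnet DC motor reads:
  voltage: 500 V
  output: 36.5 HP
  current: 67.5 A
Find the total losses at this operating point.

P_in = V·I = 500×67.5 = 33750 W
P_out = 36.5×746 = 27229 W
Losses = P_in − P_out = 33750 − 27229 = 6521 W

6520 W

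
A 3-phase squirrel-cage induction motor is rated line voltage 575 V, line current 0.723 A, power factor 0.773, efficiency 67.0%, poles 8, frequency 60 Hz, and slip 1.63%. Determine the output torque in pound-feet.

2.97 lb·ft

P_in = √3·V·I·cosφ = 1.732 × 575 × 0.723 × 0.773 = 557 W
P_out = η·P_in = 0.67 × 557 = 373 W
n_s = 120×60/8 = 900 rpm; n = 900×(1−0.0163) = 885 rpm
ω = 2π×885/60 = 92.68 rad/s
τ = P_out/ω = 373/92.68 = 4.025 N·m
In lb·ft: 4.025/1.356 = 2.97 lb·ft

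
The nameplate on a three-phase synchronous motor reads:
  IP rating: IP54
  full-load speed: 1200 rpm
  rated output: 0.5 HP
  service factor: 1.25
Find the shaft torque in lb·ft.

P_out = 0.5 × 746 = 373 W
ω = 2π × 1200/60 = 125.7 rad/s
τ = P_out/ω = 373/125.7 = 2.967 N·m
In lb·ft: 2.967/1.356 = 2.19 lb·ft

2.19 lb·ft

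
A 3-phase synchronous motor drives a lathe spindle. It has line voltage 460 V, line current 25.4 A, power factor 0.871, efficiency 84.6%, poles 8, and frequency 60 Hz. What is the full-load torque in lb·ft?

P_in = √3·V·I·cosφ = 1.732 × 460 × 25.4 × 0.871 = 17626 W
P_out = η·P_in = 0.846 × 17626 = 14912 W
n = n_s = 120×60/8 = 900 rpm (synchronous)
ω = 2π×900/60 = 94.25 rad/s
τ = P_out/ω = 14912/94.25 = 158.2 N·m
In lb·ft: 158.2/1.356 = 117 lb·ft

117 lb·ft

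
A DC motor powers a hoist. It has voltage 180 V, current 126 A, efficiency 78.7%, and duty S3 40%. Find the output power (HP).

23.9 HP

P_in = V·I = 180 × 126 = 22680 W
P_out = η·P_in = 0.787 × 22680 = 17849 W
= 17849/746 = 23.9 HP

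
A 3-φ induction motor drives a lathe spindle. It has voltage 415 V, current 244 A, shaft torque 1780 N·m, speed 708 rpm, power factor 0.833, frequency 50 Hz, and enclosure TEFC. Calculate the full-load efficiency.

ω = 2π × 708/60 = 74.14 rad/s; P_out = τω = 1780 × 74.14 = 131969 W
P_in = √3·V_L·I_L·cosφ = 1.732 × 415 × 244 × 0.833 = 146093 W
η = P_out / P_in = 131969 / 146093 = 0.903 = 90.3%

90.3 %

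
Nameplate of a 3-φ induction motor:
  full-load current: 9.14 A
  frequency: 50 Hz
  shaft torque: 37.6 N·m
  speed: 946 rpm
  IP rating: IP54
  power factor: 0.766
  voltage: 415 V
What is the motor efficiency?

74.0 %

ω = 2π × 946/60 = 99.06 rad/s; P_out = τω = 37.6 × 99.06 = 3725 W
P_in = √3·V_L·I_L·cosφ = 1.732 × 415 × 9.14 × 0.766 = 5032 W
η = P_out / P_in = 3725 / 5032 = 0.740 = 74.0%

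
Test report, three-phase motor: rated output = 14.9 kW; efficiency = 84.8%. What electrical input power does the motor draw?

P_out = 14900 W
P_in = P_out/η = 14900/0.848 = 17571 W = 17.6 kW

17.6 kW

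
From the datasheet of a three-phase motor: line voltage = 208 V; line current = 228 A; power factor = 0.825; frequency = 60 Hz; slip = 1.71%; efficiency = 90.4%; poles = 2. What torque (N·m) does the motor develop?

165 N·m

P_in = √3·V·I·cosφ = 1.732 × 208 × 228 × 0.825 = 67764 W
P_out = η·P_in = 0.904 × 67764 = 61259 W
n_s = 120×60/2 = 3600 rpm; n = 3600×(1−0.0171) = 3538 rpm
ω = 2π×3538/60 = 370.5 rad/s
τ = P_out/ω = 61259/370.5 = 165 N·m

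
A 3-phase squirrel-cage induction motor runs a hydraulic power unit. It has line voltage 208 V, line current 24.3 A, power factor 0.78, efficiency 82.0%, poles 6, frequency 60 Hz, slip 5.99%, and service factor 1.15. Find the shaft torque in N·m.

47.4 N·m

P_in = √3·V·I·cosφ = 1.732 × 208 × 24.3 × 0.78 = 6828 W
P_out = η·P_in = 0.82 × 6828 = 5599 W
n_s = 120×60/6 = 1200 rpm; n = 1200×(1−0.0599) = 1128 rpm
ω = 2π×1128/60 = 118.1 rad/s
τ = P_out/ω = 5599/118.1 = 47.4 N·m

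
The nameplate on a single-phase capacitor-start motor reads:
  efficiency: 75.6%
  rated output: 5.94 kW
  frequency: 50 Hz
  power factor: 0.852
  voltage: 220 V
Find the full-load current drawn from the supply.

P_out = 5.94 kW = 5940 W
P_in = P_out / η = 5940 / 0.756 = 7857 W
I = P_in / (V·cosφ) = 7857 / (220 × 0.852) = 41.9 A

41.9 A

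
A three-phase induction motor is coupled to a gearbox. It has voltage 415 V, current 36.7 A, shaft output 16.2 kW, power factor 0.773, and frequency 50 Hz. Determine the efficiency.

P_out = 16.2 kW = 16200 W
P_in = √3·V_L·I_L·cosφ = 1.732 × 415 × 36.7 × 0.773 = 20391 W
η = P_out / P_in = 16200 / 20391 = 0.794 = 79.4%

79.4 %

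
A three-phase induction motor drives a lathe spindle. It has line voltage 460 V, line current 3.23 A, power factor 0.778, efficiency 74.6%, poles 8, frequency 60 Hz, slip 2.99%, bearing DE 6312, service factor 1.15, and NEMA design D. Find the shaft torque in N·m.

16.3 N·m

P_in = √3·V·I·cosφ = 1.732 × 460 × 3.23 × 0.778 = 2002 W
P_out = η·P_in = 0.746 × 2002 = 1493 W
n_s = 120×60/8 = 900 rpm; n = 900×(1−0.0299) = 873 rpm
ω = 2π×873/60 = 91.42 rad/s
τ = P_out/ω = 1493/91.42 = 16.3 N·m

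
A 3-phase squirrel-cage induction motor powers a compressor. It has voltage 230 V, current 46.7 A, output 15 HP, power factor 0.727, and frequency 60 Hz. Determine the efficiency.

82.7 %

P_out = 15 × 746 = 11190 W
P_in = √3·V_L·I_L·cosφ = 1.732 × 230 × 46.7 × 0.727 = 13525 W
η = P_out / P_in = 11190 / 13525 = 0.827 = 82.7%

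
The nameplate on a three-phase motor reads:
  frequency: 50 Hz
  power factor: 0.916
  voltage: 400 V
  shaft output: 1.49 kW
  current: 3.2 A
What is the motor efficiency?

P_out = 1.49 kW = 1490 W
P_in = √3·V_L·I_L·cosφ = 1.732 × 400 × 3.2 × 0.916 = 2031 W
η = P_out / P_in = 1490 / 2031 = 0.734 = 73.4%

73.4 %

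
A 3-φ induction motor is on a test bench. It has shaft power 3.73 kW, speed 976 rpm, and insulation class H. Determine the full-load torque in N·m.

36.5 N·m

ω = 2π × 976/60 = 102.2 rad/s
τ = P/ω = 3730/102.2 = 36.5 N·m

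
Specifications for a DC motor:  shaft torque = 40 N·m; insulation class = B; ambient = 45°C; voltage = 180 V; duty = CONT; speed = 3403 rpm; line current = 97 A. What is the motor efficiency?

81.6 %

ω = 2π × 3403/60 = 356.4 rad/s; P_out = τω = 40 × 356.4 = 14256 W
P_in = V·I = 180 × 97 = 17460 W
η = P_out / P_in = 14256 / 17460 = 0.816 = 81.6%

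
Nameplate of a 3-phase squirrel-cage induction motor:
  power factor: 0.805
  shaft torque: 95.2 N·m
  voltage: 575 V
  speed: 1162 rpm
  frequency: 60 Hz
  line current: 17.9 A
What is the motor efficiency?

80.7 %

ω = 2π × 1162/60 = 121.7 rad/s; P_out = τω = 95.2 × 121.7 = 11586 W
P_in = √3·V_L·I_L·cosφ = 1.732 × 575 × 17.9 × 0.805 = 14350 W
η = P_out / P_in = 11586 / 14350 = 0.807 = 80.7%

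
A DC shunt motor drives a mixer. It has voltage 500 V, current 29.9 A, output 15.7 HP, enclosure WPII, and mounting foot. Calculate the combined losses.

P_in = V·I = 500×29.9 = 14950 W
P_out = 15.7×746 = 11712 W
Losses = P_in − P_out = 14950 − 11712 = 3238 W

3240 W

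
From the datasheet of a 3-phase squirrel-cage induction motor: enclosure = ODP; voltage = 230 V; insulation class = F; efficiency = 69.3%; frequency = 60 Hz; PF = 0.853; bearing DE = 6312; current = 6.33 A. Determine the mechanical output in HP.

P_in = √3·V·I·cosφ = 1.732 × 230 × 6.33 × 0.853 = 2151 W
P_out = η·P_in = 0.693 × 2151 = 1491 W
= 1491/746 = 2 HP

2 HP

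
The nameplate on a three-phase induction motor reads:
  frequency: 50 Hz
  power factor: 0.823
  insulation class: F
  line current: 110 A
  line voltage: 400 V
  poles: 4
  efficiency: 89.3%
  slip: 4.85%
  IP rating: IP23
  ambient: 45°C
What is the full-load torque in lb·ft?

276 lb·ft

P_in = √3·V·I·cosφ = 1.732 × 400 × 110 × 0.823 = 62719 W
P_out = η·P_in = 0.893 × 62719 = 56008 W
n_s = 120×50/4 = 1500 rpm; n = 1500×(1−0.0485) = 1427 rpm
ω = 2π×1427/60 = 149.4 rad/s
τ = P_out/ω = 56008/149.4 = 374.9 N·m
In lb·ft: 374.9/1.356 = 276 lb·ft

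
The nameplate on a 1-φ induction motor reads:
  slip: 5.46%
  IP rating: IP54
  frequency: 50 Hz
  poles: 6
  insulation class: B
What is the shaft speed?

945 rpm

n_s = 120f/p = 120×50/6 = 1000 rpm
n = n_s(1 − s) = 1000 × (1 − 0.0546) = 945 rpm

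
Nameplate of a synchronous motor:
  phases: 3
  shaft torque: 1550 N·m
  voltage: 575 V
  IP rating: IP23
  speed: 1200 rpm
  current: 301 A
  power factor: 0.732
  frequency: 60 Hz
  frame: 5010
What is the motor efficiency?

ω = 2π × 1200/60 = 125.7 rad/s; P_out = τω = 1550 × 125.7 = 194835 W
P_in = √3·V_L·I_L·cosφ = 1.732 × 575 × 301 × 0.732 = 219429 W
η = P_out / P_in = 194835 / 219429 = 0.888 = 88.8%

88.8 %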